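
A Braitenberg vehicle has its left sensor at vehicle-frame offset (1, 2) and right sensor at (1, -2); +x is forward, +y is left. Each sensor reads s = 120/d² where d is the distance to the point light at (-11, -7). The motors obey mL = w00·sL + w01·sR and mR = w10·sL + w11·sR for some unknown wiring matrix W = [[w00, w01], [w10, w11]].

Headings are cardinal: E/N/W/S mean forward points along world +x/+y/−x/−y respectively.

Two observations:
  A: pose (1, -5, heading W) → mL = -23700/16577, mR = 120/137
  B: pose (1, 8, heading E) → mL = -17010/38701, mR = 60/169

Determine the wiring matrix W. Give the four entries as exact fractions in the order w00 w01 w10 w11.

obs A: pose=(1,-5,W) → sL=120/121, sR=120/137, mL=-23700/16577, mR=120/137
obs B: pose=(1,8,E) → sL=60/229, sR=60/169, mL=-17010/38701, mR=60/169
sensor matrix S = [[120/121, 120/137], [60/229, 60/169]]; det S = 78652800/641546477
solve [mL_A; mL_B] = S·[w00; w01] and [mR_A; mR_B] = S·[w10; w11]:
  w00 = -1, w01 = -1/2, w10 = 0, w11 = 1

-1 -1/2 0 1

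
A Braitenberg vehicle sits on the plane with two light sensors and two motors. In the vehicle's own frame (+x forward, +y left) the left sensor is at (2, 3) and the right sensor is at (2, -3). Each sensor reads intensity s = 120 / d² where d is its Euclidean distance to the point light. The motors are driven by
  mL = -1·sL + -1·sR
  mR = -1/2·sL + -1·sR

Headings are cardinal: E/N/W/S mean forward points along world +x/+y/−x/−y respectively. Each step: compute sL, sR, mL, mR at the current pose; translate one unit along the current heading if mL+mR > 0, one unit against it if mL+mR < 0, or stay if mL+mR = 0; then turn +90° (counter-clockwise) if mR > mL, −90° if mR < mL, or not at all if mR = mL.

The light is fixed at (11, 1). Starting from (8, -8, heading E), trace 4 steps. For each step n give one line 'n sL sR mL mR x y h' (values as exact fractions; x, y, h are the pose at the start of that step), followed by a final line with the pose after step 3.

n=0: pose=(8,-8,E); sL=120/37, sR=24/29; mL=-4368/1073, mR=-2628/1073; mL+mR=-6996/1073 → advance -1; mR−mL=60/37 → turn +1·90°
n=1: pose=(7,-8,N); sL=60/49, sR=12/5; mL=-888/245, mR=-738/245; mL+mR=-1626/245 → advance -1; mR−mL=30/49 → turn +1·90°
n=2: pose=(7,-9,W); sL=24/41, sR=24/17; mL=-1392/697, mR=-1188/697; mL+mR=-2580/697 → advance -1; mR−mL=12/41 → turn +1·90°
n=3: pose=(8,-9,S); sL=5/6, sR=2/3; mL=-3/2, mR=-13/12; mL+mR=-31/12 → advance -1; mR−mL=5/12 → turn +1·90°

0 120/37 24/29 -4368/1073 -2628/1073 8 -8 E
1 60/49 12/5 -888/245 -738/245 7 -8 N
2 24/41 24/17 -1392/697 -1188/697 7 -9 W
3 5/6 2/3 -3/2 -13/12 8 -9 S
final 8 -8 E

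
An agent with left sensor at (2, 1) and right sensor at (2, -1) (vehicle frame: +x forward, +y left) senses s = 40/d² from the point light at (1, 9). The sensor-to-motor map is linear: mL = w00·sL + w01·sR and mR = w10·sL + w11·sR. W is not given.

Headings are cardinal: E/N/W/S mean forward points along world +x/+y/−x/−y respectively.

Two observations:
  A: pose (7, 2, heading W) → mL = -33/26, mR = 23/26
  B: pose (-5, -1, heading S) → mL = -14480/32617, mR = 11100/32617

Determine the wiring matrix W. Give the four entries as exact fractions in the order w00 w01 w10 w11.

obs A: pose=(7,2,W) → sL=1/2, sR=10/13, mL=-33/26, mR=23/26
obs B: pose=(-5,-1,S) → sL=40/169, sR=40/193, mL=-14480/32617, mR=11100/32617
sensor matrix S = [[1/2, 10/13], [40/169, 40/193]]; det S = -33260/424021
solve [mL_A; mL_B] = S·[w00; w01] and [mR_A; mR_B] = S·[w10; w11]:
  w00 = -1, w01 = -1, w10 = 1, w11 = 1/2

-1 -1 1 1/2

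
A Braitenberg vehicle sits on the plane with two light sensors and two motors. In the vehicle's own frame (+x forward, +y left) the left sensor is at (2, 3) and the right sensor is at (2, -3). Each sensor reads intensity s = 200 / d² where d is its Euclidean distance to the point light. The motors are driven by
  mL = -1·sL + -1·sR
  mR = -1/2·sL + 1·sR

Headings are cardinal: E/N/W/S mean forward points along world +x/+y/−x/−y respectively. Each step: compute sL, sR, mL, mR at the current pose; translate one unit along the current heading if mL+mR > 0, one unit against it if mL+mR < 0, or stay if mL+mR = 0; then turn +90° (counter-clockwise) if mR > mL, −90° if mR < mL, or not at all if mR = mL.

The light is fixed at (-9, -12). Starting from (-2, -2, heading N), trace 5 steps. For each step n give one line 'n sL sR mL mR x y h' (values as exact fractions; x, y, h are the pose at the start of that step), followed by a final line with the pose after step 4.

0 5/4 50/61 -505/244 95/488 -2 -2 N
1 200/61 200/169 -46000/10309 -4700/10309 -2 -3 W
2 20/17 100/37 -2440/629 1330/629 -1 -3 S
3 200/269 200/149 -83600/40081 38900/40081 -1 -2 E
4 5/4 50/61 -505/244 95/488 -2 -2 N
final -2 -3 W

n=0: pose=(-2,-2,N); sL=5/4, sR=50/61; mL=-505/244, mR=95/488; mL+mR=-15/8 → advance -1; mR−mL=1105/488 → turn +1·90°
n=1: pose=(-2,-3,W); sL=200/61, sR=200/169; mL=-46000/10309, mR=-4700/10309; mL+mR=-300/61 → advance -1; mR−mL=41300/10309 → turn +1·90°
n=2: pose=(-1,-3,S); sL=20/17, sR=100/37; mL=-2440/629, mR=1330/629; mL+mR=-30/17 → advance -1; mR−mL=3770/629 → turn +1·90°
n=3: pose=(-1,-2,E); sL=200/269, sR=200/149; mL=-83600/40081, mR=38900/40081; mL+mR=-300/269 → advance -1; mR−mL=122500/40081 → turn +1·90°
n=4: pose=(-2,-2,N); sL=5/4, sR=50/61; mL=-505/244, mR=95/488; mL+mR=-15/8 → advance -1; mR−mL=1105/488 → turn +1·90°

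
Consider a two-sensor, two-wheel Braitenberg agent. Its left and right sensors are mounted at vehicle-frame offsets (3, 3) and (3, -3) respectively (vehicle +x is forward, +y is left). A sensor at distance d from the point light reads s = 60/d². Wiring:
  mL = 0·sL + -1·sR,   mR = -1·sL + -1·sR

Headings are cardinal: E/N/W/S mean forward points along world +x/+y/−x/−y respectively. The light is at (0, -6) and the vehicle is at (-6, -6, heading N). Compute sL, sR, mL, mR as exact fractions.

2/3 10/3 -10/3 -4

left sensor world pos  = (-9, -3); dL² = 90
right sensor world pos = (-3, -3); dR² = 18
sL = 60/90 = 2/3
sR = 60/18 = 10/3
mL = 0·sL + -1·sR = -10/3
mR = -1·sL + -1·sR = -4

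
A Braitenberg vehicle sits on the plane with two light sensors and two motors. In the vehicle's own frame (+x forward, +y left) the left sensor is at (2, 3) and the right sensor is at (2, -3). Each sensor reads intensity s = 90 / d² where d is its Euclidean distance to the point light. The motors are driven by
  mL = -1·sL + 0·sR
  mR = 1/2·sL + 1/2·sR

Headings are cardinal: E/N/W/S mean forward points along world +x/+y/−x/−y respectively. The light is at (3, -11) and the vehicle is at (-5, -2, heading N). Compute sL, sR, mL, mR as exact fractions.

left sensor world pos  = (-8, 0); dL² = 242
right sensor world pos = (-2, 0); dR² = 146
sL = 90/242 = 45/121
sR = 90/146 = 45/73
mL = -1·sL + 0·sR = -45/121
mR = 1/2·sL + 1/2·sR = 4365/8833

45/121 45/73 -45/121 4365/8833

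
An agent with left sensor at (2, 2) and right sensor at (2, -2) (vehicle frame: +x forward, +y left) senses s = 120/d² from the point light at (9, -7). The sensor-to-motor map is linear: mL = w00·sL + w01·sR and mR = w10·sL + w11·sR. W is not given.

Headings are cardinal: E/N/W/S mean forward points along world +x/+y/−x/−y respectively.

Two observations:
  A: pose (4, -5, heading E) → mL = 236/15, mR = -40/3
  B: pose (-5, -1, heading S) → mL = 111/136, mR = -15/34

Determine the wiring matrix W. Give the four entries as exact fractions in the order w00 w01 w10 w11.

obs A: pose=(4,-5,E) → sL=24/5, sR=40/3, mL=236/15, mR=-40/3
obs B: pose=(-5,-1,S) → sL=3/4, sR=15/34, mL=111/136, mR=-15/34
sensor matrix S = [[24/5, 40/3], [3/4, 15/34]]; det S = -134/17
solve [mL_A; mL_B] = S·[w00; w01] and [mR_A; mR_B] = S·[w10; w11]:
  w00 = 1/2, w01 = 1, w10 = 0, w11 = -1

1/2 1 0 -1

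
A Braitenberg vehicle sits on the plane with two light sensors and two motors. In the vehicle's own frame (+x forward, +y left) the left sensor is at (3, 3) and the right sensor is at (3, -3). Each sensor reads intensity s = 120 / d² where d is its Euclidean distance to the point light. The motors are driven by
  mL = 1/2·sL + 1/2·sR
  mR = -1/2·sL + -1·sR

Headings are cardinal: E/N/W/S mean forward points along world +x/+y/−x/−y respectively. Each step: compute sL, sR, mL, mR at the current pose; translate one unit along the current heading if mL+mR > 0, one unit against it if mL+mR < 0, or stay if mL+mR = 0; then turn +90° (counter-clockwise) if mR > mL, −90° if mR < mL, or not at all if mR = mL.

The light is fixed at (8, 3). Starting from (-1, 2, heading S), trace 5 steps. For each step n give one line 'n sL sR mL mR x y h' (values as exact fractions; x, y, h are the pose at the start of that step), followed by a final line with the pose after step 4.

0 30/13 3/4 159/104 -99/52 -1 2 S
1 40/51 40/51 40/51 -20/17 -1 3 W
2 12/13 60/17 492/221 -882/221 0 3 N
3 120/29 120/41 4200/1189 -5940/1189 0 2 E
4 30/13 3/4 159/104 -99/52 -1 2 S
final -1 3 W

n=0: pose=(-1,2,S); sL=30/13, sR=3/4; mL=159/104, mR=-99/52; mL+mR=-3/8 → advance -1; mR−mL=-357/104 → turn -1·90°
n=1: pose=(-1,3,W); sL=40/51, sR=40/51; mL=40/51, mR=-20/17; mL+mR=-20/51 → advance -1; mR−mL=-100/51 → turn -1·90°
n=2: pose=(0,3,N); sL=12/13, sR=60/17; mL=492/221, mR=-882/221; mL+mR=-30/17 → advance -1; mR−mL=-1374/221 → turn -1·90°
n=3: pose=(0,2,E); sL=120/29, sR=120/41; mL=4200/1189, mR=-5940/1189; mL+mR=-60/41 → advance -1; mR−mL=-10140/1189 → turn -1·90°
n=4: pose=(-1,2,S); sL=30/13, sR=3/4; mL=159/104, mR=-99/52; mL+mR=-3/8 → advance -1; mR−mL=-357/104 → turn -1·90°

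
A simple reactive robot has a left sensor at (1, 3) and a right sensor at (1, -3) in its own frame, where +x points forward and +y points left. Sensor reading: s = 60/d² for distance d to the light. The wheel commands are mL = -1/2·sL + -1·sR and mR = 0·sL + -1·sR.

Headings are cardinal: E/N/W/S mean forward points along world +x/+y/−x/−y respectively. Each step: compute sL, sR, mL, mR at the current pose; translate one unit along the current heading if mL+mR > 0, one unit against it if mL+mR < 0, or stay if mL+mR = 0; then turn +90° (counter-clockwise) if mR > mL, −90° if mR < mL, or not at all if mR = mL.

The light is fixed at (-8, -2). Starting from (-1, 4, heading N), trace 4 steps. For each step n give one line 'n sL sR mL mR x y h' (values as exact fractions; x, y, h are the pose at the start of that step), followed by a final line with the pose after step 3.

n=0: pose=(-1,4,N); sL=12/13, sR=60/149; mL=-1674/1937, mR=-60/149; mL+mR=-2454/1937 → advance -1; mR−mL=6/13 → turn +1·90°
n=1: pose=(-1,3,W); sL=3/2, sR=3/5; mL=-27/20, mR=-3/5; mL+mR=-39/20 → advance -1; mR−mL=3/4 → turn +1·90°
n=2: pose=(0,3,S); sL=60/137, sR=60/41; mL=-9450/5617, mR=-60/41; mL+mR=-17670/5617 → advance -1; mR−mL=30/137 → turn +1·90°
n=3: pose=(0,4,E); sL=10/27, sR=2/3; mL=-23/27, mR=-2/3; mL+mR=-41/27 → advance -1; mR−mL=5/27 → turn +1·90°

0 12/13 60/149 -1674/1937 -60/149 -1 4 N
1 3/2 3/5 -27/20 -3/5 -1 3 W
2 60/137 60/41 -9450/5617 -60/41 0 3 S
3 10/27 2/3 -23/27 -2/3 0 4 E
final -1 4 N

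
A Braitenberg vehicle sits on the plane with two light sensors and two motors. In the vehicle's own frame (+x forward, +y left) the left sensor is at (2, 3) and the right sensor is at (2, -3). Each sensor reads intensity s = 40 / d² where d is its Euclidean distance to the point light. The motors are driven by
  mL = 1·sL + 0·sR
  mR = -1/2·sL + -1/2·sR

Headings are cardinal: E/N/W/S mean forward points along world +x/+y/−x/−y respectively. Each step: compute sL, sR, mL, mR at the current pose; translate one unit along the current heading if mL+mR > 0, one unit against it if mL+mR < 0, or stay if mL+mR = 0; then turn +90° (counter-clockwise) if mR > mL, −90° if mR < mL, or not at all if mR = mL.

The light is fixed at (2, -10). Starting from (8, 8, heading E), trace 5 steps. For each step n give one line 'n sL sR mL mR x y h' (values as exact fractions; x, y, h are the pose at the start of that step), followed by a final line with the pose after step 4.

n=0: pose=(8,8,E); sL=8/101, sR=40/289; mL=8/101, mR=-3176/29189; mL+mR=-864/29189 → advance -1; mR−mL=-5488/29189 → turn -1·90°
n=1: pose=(7,8,S); sL=1/8, sR=2/13; mL=1/8, mR=-29/208; mL+mR=-3/208 → advance -1; mR−mL=-55/208 → turn -1·90°
n=2: pose=(7,9,W); sL=8/53, sR=40/493; mL=8/53, mR=-3032/26129; mL+mR=912/26129 → advance +1; mR−mL=-6976/26129 → turn -1·90°
n=3: pose=(6,9,N); sL=20/221, sR=4/49; mL=20/221, mR=-932/10829; mL+mR=48/10829 → advance +1; mR−mL=-1912/10829 → turn -1·90°
n=4: pose=(6,10,E); sL=8/113, sR=8/65; mL=8/113, mR=-712/7345; mL+mR=-192/7345 → advance -1; mR−mL=-1232/7345 → turn -1·90°

0 8/101 40/289 8/101 -3176/29189 8 8 E
1 1/8 2/13 1/8 -29/208 7 8 S
2 8/53 40/493 8/53 -3032/26129 7 9 W
3 20/221 4/49 20/221 -932/10829 6 9 N
4 8/113 8/65 8/113 -712/7345 6 10 E
final 5 10 S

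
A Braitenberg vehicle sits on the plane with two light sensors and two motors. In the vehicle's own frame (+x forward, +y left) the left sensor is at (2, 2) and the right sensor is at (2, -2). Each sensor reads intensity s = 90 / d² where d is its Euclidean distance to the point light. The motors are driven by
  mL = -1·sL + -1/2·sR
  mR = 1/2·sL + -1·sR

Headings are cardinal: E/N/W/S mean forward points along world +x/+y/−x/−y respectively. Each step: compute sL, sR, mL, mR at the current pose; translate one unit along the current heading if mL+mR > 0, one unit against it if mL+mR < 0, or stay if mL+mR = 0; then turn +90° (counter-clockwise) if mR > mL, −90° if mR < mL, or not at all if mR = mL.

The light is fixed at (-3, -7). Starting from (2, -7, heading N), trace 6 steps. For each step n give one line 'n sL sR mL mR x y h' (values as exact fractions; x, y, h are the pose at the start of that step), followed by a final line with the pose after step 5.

0 90/13 90/53 -5355/689 1215/689 2 -7 N
1 5 9 -19/2 -13/2 2 -8 W
2 90/73 18/5 -1107/365 -1089/365 3 -8 S
3 45/34 45/34 -135/68 -45/68 3 -7 E
4 90/13 90/53 -5355/689 1215/689 2 -7 N
5 5 9 -19/2 -13/2 2 -8 W
final 3 -8 S

n=0: pose=(2,-7,N); sL=90/13, sR=90/53; mL=-5355/689, mR=1215/689; mL+mR=-4140/689 → advance -1; mR−mL=6570/689 → turn +1·90°
n=1: pose=(2,-8,W); sL=5, sR=9; mL=-19/2, mR=-13/2; mL+mR=-16 → advance -1; mR−mL=3 → turn +1·90°
n=2: pose=(3,-8,S); sL=90/73, sR=18/5; mL=-1107/365, mR=-1089/365; mL+mR=-2196/365 → advance -1; mR−mL=18/365 → turn +1·90°
n=3: pose=(3,-7,E); sL=45/34, sR=45/34; mL=-135/68, mR=-45/68; mL+mR=-45/17 → advance -1; mR−mL=45/34 → turn +1·90°
n=4: pose=(2,-7,N); sL=90/13, sR=90/53; mL=-5355/689, mR=1215/689; mL+mR=-4140/689 → advance -1; mR−mL=6570/689 → turn +1·90°
n=5: pose=(2,-8,W); sL=5, sR=9; mL=-19/2, mR=-13/2; mL+mR=-16 → advance -1; mR−mL=3 → turn +1·90°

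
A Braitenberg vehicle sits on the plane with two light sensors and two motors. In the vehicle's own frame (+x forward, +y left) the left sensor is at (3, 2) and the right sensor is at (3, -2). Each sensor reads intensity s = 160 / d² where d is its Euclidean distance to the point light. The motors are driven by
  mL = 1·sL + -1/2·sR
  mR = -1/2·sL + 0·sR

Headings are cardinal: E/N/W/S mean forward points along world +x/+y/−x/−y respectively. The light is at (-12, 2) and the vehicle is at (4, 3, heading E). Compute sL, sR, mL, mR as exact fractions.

left sensor world pos  = (7, 5); dL² = 370
right sensor world pos = (7, 1); dR² = 362
sL = 160/370 = 16/37
sR = 160/362 = 80/181
mL = 1·sL + -1/2·sR = 1416/6697
mR = -1/2·sL + 0·sR = -8/37

16/37 80/181 1416/6697 -8/37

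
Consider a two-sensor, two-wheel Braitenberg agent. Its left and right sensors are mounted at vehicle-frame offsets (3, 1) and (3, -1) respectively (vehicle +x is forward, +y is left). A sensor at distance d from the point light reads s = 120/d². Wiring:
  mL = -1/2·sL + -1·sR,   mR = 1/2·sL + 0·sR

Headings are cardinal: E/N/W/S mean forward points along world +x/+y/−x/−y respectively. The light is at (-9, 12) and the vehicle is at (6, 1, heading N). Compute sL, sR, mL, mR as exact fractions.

left sensor world pos  = (5, 4); dL² = 260
right sensor world pos = (7, 4); dR² = 320
sL = 120/260 = 6/13
sR = 120/320 = 3/8
mL = -1/2·sL + -1·sR = -63/104
mR = 1/2·sL + 0·sR = 3/13

6/13 3/8 -63/104 3/13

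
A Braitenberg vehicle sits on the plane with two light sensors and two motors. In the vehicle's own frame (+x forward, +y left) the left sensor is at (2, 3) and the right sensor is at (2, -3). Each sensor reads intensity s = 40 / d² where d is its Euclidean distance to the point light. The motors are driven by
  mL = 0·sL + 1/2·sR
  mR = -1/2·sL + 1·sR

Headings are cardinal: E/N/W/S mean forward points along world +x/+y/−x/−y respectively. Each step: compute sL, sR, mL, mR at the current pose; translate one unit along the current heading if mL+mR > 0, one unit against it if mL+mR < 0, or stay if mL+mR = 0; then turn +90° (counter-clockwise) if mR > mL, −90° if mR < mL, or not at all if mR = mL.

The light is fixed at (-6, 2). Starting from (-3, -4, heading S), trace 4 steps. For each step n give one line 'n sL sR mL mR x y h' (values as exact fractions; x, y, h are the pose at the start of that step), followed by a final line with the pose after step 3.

0 2/5 5/8 5/16 17/40 -3 -4 S
1 40/41 8/25 4/25 -172/1025 -3 -5 E
2 20/53 20/41 10/41 650/2173 -4 -5 S
3 40/41 40/137 20/137 -1100/5617 -4 -6 E
final -5 -6 S

n=0: pose=(-3,-4,S); sL=2/5, sR=5/8; mL=5/16, mR=17/40; mL+mR=59/80 → advance +1; mR−mL=9/80 → turn +1·90°
n=1: pose=(-3,-5,E); sL=40/41, sR=8/25; mL=4/25, mR=-172/1025; mL+mR=-8/1025 → advance -1; mR−mL=-336/1025 → turn -1·90°
n=2: pose=(-4,-5,S); sL=20/53, sR=20/41; mL=10/41, mR=650/2173; mL+mR=1180/2173 → advance +1; mR−mL=120/2173 → turn +1·90°
n=3: pose=(-4,-6,E); sL=40/41, sR=40/137; mL=20/137, mR=-1100/5617; mL+mR=-280/5617 → advance -1; mR−mL=-1920/5617 → turn -1·90°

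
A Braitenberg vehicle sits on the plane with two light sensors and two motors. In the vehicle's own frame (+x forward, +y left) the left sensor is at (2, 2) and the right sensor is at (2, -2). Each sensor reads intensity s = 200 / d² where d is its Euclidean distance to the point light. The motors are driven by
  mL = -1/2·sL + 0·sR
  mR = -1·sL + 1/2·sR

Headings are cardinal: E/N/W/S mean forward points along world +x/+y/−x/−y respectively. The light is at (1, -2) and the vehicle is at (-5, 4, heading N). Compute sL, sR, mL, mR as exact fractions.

left sensor world pos  = (-7, 6); dL² = 128
right sensor world pos = (-3, 6); dR² = 80
sL = 200/128 = 25/16
sR = 200/80 = 5/2
mL = -1/2·sL + 0·sR = -25/32
mR = -1·sL + 1/2·sR = -5/16

25/16 5/2 -25/32 -5/16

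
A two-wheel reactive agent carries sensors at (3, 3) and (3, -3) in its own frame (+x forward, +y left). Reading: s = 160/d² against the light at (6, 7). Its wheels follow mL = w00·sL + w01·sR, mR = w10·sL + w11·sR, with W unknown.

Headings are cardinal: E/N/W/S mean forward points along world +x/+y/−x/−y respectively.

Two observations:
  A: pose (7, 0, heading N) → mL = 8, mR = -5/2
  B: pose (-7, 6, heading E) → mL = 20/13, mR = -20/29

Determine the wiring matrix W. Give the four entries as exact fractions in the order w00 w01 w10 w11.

1 0 0 -1/2

obs A: pose=(7,0,N) → sL=8, sR=5, mL=8, mR=-5/2
obs B: pose=(-7,6,E) → sL=20/13, sR=40/29, mL=20/13, mR=-20/29
sensor matrix S = [[8, 5], [20/13, 40/29]]; det S = 1260/377
solve [mL_A; mL_B] = S·[w00; w01] and [mR_A; mR_B] = S·[w10; w11]:
  w00 = 1, w01 = 0, w10 = 0, w11 = -1/2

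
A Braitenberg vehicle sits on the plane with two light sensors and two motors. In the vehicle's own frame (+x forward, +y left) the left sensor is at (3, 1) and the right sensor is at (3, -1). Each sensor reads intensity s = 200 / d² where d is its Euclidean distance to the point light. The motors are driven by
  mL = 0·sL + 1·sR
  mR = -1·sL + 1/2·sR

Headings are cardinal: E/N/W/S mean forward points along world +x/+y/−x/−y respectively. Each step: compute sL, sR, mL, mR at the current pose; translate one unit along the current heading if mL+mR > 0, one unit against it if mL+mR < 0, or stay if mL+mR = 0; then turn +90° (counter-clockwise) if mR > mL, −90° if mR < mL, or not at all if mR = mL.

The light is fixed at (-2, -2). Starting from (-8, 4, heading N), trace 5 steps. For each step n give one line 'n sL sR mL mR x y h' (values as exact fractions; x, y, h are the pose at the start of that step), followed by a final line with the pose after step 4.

n=0: pose=(-8,4,N); sL=20/13, sR=100/53; mL=100/53, mR=-410/689; mL+mR=890/689 → advance +1; mR−mL=-1710/689 → turn -1·90°
n=1: pose=(-8,5,E); sL=200/73, sR=40/9; mL=40/9, mR=-340/657; mL+mR=860/219 → advance +1; mR−mL=-3260/657 → turn -1·90°
n=2: pose=(-7,5,S); sL=25/4, sR=50/13; mL=50/13, mR=-225/52; mL+mR=-25/52 → advance -1; mR−mL=-425/52 → turn -1·90°
n=3: pose=(-7,6,W); sL=200/113, sR=40/29; mL=40/29, mR=-3540/3277; mL+mR=980/3277 → advance +1; mR−mL=-8060/3277 → turn -1·90°
n=4: pose=(-8,6,N); sL=20/17, sR=100/73; mL=100/73, mR=-610/1241; mL+mR=1090/1241 → advance +1; mR−mL=-2310/1241 → turn -1·90°

0 20/13 100/53 100/53 -410/689 -8 4 N
1 200/73 40/9 40/9 -340/657 -8 5 E
2 25/4 50/13 50/13 -225/52 -7 5 S
3 200/113 40/29 40/29 -3540/3277 -7 6 W
4 20/17 100/73 100/73 -610/1241 -8 6 N
final -8 7 E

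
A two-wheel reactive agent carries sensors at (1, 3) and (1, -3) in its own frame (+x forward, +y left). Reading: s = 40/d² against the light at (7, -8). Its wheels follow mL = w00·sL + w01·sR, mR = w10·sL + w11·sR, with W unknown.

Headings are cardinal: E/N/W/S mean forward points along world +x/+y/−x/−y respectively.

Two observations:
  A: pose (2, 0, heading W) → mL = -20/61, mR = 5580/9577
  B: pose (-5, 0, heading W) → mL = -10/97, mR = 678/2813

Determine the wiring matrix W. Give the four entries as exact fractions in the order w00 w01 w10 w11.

-1/2 0 1/2 1

obs A: pose=(2,0,W) → sL=40/61, sR=40/157, mL=-20/61, mR=5580/9577
obs B: pose=(-5,0,W) → sL=20/97, sR=4/29, mL=-10/97, mR=678/2813
sensor matrix S = [[40/61, 40/157], [20/97, 4/29]]; det S = 1021440/26940101
solve [mL_A; mL_B] = S·[w00; w01] and [mR_A; mR_B] = S·[w10; w11]:
  w00 = -1/2, w01 = 0, w10 = 1/2, w11 = 1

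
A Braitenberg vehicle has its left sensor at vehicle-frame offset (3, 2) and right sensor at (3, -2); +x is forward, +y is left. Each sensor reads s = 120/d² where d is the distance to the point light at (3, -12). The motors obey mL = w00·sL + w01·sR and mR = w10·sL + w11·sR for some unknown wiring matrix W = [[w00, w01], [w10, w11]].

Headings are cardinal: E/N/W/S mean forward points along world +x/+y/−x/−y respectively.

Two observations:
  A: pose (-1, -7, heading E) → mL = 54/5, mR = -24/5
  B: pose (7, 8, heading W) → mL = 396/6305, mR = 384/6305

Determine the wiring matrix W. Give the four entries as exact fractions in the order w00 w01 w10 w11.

-1/2 1 1/2 -1/2

obs A: pose=(-1,-7,E) → sL=12/5, sR=12, mL=54/5, mR=-24/5
obs B: pose=(7,8,W) → sL=24/65, sR=24/97, mL=396/6305, mR=384/6305
sensor matrix S = [[12/5, 12], [24/65, 24/97]]; det S = -24192/6305
solve [mL_A; mL_B] = S·[w00; w01] and [mR_A; mR_B] = S·[w10; w11]:
  w00 = -1/2, w01 = 1, w10 = 1/2, w11 = -1/2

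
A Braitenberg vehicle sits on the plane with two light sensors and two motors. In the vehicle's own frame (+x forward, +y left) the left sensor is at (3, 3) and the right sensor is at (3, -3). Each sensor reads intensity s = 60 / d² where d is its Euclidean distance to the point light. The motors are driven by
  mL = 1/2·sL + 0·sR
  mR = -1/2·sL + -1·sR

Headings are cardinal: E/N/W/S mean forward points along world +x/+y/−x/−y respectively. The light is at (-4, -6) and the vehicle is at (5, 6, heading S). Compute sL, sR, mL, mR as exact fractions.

left sensor world pos  = (8, 3); dL² = 225
right sensor world pos = (2, 3); dR² = 117
sL = 60/225 = 4/15
sR = 60/117 = 20/39
mL = 1/2·sL + 0·sR = 2/15
mR = -1/2·sL + -1·sR = -42/65

4/15 20/39 2/15 -42/65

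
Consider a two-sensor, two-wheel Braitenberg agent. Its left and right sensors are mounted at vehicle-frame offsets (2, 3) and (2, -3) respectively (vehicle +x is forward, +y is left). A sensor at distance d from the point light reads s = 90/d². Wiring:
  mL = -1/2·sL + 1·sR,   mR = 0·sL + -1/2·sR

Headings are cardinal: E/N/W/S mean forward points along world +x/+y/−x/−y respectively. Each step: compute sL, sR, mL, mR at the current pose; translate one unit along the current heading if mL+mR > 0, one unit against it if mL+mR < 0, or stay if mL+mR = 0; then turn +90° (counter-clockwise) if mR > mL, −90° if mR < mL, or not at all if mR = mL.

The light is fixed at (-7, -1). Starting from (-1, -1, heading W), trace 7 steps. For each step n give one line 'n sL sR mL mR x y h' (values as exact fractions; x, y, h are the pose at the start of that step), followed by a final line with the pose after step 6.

n=0: pose=(-1,-1,W); sL=18/5, sR=18/5; mL=9/5, mR=-9/5; mL+mR=0 → advance +0; mR−mL=-18/5 → turn -1·90°
n=1: pose=(-1,-1,N); sL=90/13, sR=18/17; mL=-531/221, mR=-9/17; mL+mR=-648/221 → advance -1; mR−mL=414/221 → turn +1·90°
n=2: pose=(-1,-2,W); sL=45/16, sR=9/2; mL=99/32, mR=-9/4; mL+mR=27/32 → advance +1; mR−mL=-171/32 → turn -1·90°
n=3: pose=(-2,-2,N); sL=18, sR=18/13; mL=-99/13, mR=-9/13; mL+mR=-108/13 → advance -1; mR−mL=90/13 → turn +1·90°
n=4: pose=(-2,-3,W); sL=45/17, sR=9; mL=261/34, mR=-9/2; mL+mR=54/17 → advance +1; mR−mL=-207/17 → turn -1·90°
n=5: pose=(-3,-3,N); sL=90, sR=90/49; mL=-2115/49, mR=-45/49; mL+mR=-2160/49 → advance -1; mR−mL=2070/49 → turn +1·90°
n=6: pose=(-3,-4,W); sL=9/4, sR=45/2; mL=171/8, mR=-45/4; mL+mR=81/8 → advance +1; mR−mL=-261/8 → turn -1·90°

0 18/5 18/5 9/5 -9/5 -1 -1 W
1 90/13 18/17 -531/221 -9/17 -1 -1 N
2 45/16 9/2 99/32 -9/4 -1 -2 W
3 18 18/13 -99/13 -9/13 -2 -2 N
4 45/17 9 261/34 -9/2 -2 -3 W
5 90 90/49 -2115/49 -45/49 -3 -3 N
6 9/4 45/2 171/8 -45/4 -3 -4 W
final -4 -4 N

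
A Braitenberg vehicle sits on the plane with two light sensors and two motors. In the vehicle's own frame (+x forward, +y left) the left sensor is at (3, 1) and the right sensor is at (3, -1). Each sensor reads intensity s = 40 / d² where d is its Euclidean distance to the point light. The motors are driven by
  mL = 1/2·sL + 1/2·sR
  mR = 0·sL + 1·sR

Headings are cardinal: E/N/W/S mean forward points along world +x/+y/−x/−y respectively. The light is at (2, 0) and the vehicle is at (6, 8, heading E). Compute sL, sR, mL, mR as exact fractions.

4/13 20/49 228/637 20/49

left sensor world pos  = (9, 9); dL² = 130
right sensor world pos = (9, 7); dR² = 98
sL = 40/130 = 4/13
sR = 40/98 = 20/49
mL = 1/2·sL + 1/2·sR = 228/637
mR = 0·sL + 1·sR = 20/49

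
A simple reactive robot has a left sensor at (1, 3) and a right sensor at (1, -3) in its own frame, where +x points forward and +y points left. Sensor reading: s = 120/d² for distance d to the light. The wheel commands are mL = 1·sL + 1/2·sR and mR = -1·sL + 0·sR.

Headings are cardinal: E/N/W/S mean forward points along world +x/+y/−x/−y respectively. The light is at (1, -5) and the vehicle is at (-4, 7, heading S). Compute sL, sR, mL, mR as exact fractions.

24/25 24/37 1188/925 -24/25

left sensor world pos  = (-1, 6); dL² = 125
right sensor world pos = (-7, 6); dR² = 185
sL = 120/125 = 24/25
sR = 120/185 = 24/37
mL = 1·sL + 1/2·sR = 1188/925
mR = -1·sL + 0·sR = -24/25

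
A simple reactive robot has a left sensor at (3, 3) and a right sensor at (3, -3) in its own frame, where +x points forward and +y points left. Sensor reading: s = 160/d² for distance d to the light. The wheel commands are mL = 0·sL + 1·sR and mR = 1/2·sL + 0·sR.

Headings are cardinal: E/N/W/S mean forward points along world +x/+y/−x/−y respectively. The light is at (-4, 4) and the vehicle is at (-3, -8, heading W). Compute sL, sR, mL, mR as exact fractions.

left sensor world pos  = (-6, -11); dL² = 229
right sensor world pos = (-6, -5); dR² = 85
sL = 160/229 = 160/229
sR = 160/85 = 32/17
mL = 0·sL + 1·sR = 32/17
mR = 1/2·sL + 0·sR = 80/229

160/229 32/17 32/17 80/229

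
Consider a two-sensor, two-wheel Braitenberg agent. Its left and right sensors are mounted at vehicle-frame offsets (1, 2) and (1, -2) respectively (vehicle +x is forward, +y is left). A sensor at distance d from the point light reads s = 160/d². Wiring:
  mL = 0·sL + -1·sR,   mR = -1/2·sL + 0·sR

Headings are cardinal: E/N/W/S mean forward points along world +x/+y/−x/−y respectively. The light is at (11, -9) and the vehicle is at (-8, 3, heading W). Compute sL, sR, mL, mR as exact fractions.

8/25 40/149 -40/149 -4/25

left sensor world pos  = (-9, 1); dL² = 500
right sensor world pos = (-9, 5); dR² = 596
sL = 160/500 = 8/25
sR = 160/596 = 40/149
mL = 0·sL + -1·sR = -40/149
mR = -1/2·sL + 0·sR = -4/25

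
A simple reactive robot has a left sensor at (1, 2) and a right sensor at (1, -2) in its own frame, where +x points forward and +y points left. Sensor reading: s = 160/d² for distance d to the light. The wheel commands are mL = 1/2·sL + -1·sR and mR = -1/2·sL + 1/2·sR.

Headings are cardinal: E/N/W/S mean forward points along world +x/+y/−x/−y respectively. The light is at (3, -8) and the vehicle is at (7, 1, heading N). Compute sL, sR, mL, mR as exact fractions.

left sensor world pos  = (5, 2); dL² = 104
right sensor world pos = (9, 2); dR² = 136
sL = 160/104 = 20/13
sR = 160/136 = 20/17
mL = 1/2·sL + -1·sR = -90/221
mR = -1/2·sL + 1/2·sR = -40/221

20/13 20/17 -90/221 -40/221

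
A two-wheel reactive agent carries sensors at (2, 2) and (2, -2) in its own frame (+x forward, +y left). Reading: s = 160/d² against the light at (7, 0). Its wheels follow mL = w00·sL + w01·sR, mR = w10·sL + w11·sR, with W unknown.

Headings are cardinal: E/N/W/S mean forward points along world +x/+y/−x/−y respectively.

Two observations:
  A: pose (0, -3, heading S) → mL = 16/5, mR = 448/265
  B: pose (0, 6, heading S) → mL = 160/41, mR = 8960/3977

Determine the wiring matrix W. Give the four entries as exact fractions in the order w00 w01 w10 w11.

obs A: pose=(0,-3,S) → sL=16/5, sR=80/53, mL=16/5, mR=448/265
obs B: pose=(0,6,S) → sL=160/41, sR=160/97, mL=160/41, mR=8960/3977
sensor matrix S = [[16/5, 80/53], [160/41, 160/97]]; det S = -129024/210781
solve [mL_A; mL_B] = S·[w00; w01] and [mR_A; mR_B] = S·[w10; w11]:
  w00 = 1, w01 = 0, w10 = 1, w11 = -1

1 0 1 -1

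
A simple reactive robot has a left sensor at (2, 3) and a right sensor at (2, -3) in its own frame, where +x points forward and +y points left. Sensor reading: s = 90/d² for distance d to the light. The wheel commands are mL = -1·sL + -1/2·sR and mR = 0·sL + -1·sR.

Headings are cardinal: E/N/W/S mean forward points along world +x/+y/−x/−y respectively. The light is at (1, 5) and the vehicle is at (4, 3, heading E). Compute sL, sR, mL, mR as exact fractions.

left sensor world pos  = (6, 6); dL² = 26
right sensor world pos = (6, 0); dR² = 50
sL = 90/26 = 45/13
sR = 90/50 = 9/5
mL = -1·sL + -1/2·sR = -567/130
mR = 0·sL + -1·sR = -9/5

45/13 9/5 -567/130 -9/5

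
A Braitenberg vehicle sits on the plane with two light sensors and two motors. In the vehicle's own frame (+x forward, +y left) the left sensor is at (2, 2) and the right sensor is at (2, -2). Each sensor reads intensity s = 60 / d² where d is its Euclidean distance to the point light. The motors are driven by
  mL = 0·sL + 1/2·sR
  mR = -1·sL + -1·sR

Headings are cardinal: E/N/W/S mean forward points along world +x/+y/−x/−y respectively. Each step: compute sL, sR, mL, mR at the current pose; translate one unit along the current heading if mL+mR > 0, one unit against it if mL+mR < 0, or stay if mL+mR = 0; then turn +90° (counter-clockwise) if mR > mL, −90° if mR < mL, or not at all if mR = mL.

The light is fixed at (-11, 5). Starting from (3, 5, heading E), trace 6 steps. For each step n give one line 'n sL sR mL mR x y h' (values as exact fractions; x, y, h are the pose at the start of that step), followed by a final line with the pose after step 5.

0 3/13 3/13 3/26 -6/13 3 5 E
1 60/229 12/25 6/25 -4248/5725 2 5 S
2 30/61 6/13 3/13 -756/793 2 6 W
3 20/51 12/53 6/53 -1672/2703 3 6 N
4 3/13 3/13 3/26 -6/13 3 5 E
5 60/229 12/25 6/25 -4248/5725 2 5 S
final 2 6 W

n=0: pose=(3,5,E); sL=3/13, sR=3/13; mL=3/26, mR=-6/13; mL+mR=-9/26 → advance -1; mR−mL=-15/26 → turn -1·90°
n=1: pose=(2,5,S); sL=60/229, sR=12/25; mL=6/25, mR=-4248/5725; mL+mR=-2874/5725 → advance -1; mR−mL=-5622/5725 → turn -1·90°
n=2: pose=(2,6,W); sL=30/61, sR=6/13; mL=3/13, mR=-756/793; mL+mR=-573/793 → advance -1; mR−mL=-939/793 → turn -1·90°
n=3: pose=(3,6,N); sL=20/51, sR=12/53; mL=6/53, mR=-1672/2703; mL+mR=-1366/2703 → advance -1; mR−mL=-1978/2703 → turn -1·90°
n=4: pose=(3,5,E); sL=3/13, sR=3/13; mL=3/26, mR=-6/13; mL+mR=-9/26 → advance -1; mR−mL=-15/26 → turn -1·90°
n=5: pose=(2,5,S); sL=60/229, sR=12/25; mL=6/25, mR=-4248/5725; mL+mR=-2874/5725 → advance -1; mR−mL=-5622/5725 → turn -1·90°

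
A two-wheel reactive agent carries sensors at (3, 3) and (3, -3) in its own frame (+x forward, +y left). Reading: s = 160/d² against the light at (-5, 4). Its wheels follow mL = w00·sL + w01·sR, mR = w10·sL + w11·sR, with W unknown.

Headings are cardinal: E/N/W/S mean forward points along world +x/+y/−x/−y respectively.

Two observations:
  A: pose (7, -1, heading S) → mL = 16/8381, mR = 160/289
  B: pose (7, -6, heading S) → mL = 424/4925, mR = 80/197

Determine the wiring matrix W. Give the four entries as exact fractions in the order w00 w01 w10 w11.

1 -1/2 1 0

obs A: pose=(7,-1,S) → sL=160/289, sR=32/29, mL=16/8381, mR=160/289
obs B: pose=(7,-6,S) → sL=80/197, sR=16/25, mL=424/4925, mR=80/197
sensor matrix S = [[160/289, 32/29], [80/197, 16/25]]; det S = -774144/8255285
solve [mL_A; mL_B] = S·[w00; w01] and [mR_A; mR_B] = S·[w10; w11]:
  w00 = 1, w01 = -1/2, w10 = 1, w11 = 0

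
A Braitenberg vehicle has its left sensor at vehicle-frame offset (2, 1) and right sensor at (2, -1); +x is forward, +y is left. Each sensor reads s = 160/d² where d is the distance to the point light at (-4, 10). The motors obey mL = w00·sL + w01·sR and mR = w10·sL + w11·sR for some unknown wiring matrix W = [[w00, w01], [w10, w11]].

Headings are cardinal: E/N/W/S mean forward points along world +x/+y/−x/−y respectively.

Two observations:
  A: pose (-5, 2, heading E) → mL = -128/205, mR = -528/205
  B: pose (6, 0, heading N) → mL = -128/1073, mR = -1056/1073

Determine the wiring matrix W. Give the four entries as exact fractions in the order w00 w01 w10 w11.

-1/2 1/2 -1/2 -1/2

obs A: pose=(-5,2,E) → sL=16/5, sR=80/41, mL=-128/205, mR=-528/205
obs B: pose=(6,0,N) → sL=32/29, sR=32/37, mL=-128/1073, mR=-1056/1073
sensor matrix S = [[16/5, 80/41], [32/29, 32/37]]; det S = 135168/219965
solve [mL_A; mL_B] = S·[w00; w01] and [mR_A; mR_B] = S·[w10; w11]:
  w00 = -1/2, w01 = 1/2, w10 = -1/2, w11 = -1/2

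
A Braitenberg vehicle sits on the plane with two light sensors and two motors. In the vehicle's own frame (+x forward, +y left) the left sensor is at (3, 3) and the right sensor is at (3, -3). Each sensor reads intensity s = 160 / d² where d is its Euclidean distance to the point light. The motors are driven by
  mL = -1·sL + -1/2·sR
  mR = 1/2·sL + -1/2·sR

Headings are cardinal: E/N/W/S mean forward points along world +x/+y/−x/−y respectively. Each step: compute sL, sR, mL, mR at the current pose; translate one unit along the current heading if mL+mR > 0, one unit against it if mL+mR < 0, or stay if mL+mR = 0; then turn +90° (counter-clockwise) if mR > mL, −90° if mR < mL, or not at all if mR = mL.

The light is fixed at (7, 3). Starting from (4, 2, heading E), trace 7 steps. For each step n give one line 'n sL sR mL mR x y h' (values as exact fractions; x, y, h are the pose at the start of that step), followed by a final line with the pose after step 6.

0 40 10 -45 15 4 2 E
1 160/53 32 -1008/53 -768/53 3 2 N
2 80/37 16/5 -696/185 -96/185 3 1 W
3 32/5 160/61 -2352/305 576/305 4 1 S
4 40 10 -45 15 4 2 E
5 160/53 32 -1008/53 -768/53 3 2 N
6 80/37 16/5 -696/185 -96/185 3 1 W
final 4 1 S

n=0: pose=(4,2,E); sL=40, sR=10; mL=-45, mR=15; mL+mR=-30 → advance -1; mR−mL=60 → turn +1·90°
n=1: pose=(3,2,N); sL=160/53, sR=32; mL=-1008/53, mR=-768/53; mL+mR=-1776/53 → advance -1; mR−mL=240/53 → turn +1·90°
n=2: pose=(3,1,W); sL=80/37, sR=16/5; mL=-696/185, mR=-96/185; mL+mR=-792/185 → advance -1; mR−mL=120/37 → turn +1·90°
n=3: pose=(4,1,S); sL=32/5, sR=160/61; mL=-2352/305, mR=576/305; mL+mR=-1776/305 → advance -1; mR−mL=48/5 → turn +1·90°
n=4: pose=(4,2,E); sL=40, sR=10; mL=-45, mR=15; mL+mR=-30 → advance -1; mR−mL=60 → turn +1·90°
n=5: pose=(3,2,N); sL=160/53, sR=32; mL=-1008/53, mR=-768/53; mL+mR=-1776/53 → advance -1; mR−mL=240/53 → turn +1·90°
n=6: pose=(3,1,W); sL=80/37, sR=16/5; mL=-696/185, mR=-96/185; mL+mR=-792/185 → advance -1; mR−mL=120/37 → turn +1·90°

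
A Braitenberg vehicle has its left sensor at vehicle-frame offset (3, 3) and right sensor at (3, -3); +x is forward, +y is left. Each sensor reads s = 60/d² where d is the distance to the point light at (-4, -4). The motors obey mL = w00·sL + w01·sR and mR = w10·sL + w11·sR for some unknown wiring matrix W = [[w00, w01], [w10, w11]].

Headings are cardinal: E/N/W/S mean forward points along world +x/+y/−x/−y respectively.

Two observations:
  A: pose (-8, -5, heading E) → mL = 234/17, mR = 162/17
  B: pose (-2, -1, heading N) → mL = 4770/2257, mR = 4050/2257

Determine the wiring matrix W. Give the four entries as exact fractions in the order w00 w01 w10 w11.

obs A: pose=(-8,-5,E) → sL=12, sR=60/17, mL=234/17, mR=162/17
obs B: pose=(-2,-1,N) → sL=60/37, sR=60/61, mL=4770/2257, mR=4050/2257
sensor matrix S = [[12, 60/17], [60/37, 60/61]]; det S = 233280/38369
solve [mL_A; mL_B] = S·[w00; w01] and [mR_A; mR_B] = S·[w10; w11]:
  w00 = 1, w01 = 1/2, w10 = 1/2, w11 = 1

1 1/2 1/2 1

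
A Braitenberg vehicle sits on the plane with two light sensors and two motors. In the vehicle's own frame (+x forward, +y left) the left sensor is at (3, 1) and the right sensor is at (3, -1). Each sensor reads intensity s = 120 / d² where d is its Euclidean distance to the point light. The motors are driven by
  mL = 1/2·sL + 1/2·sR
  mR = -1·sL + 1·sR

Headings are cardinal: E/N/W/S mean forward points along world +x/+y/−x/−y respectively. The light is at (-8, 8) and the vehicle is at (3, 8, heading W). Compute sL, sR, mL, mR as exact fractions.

24/13 24/13 24/13 0

left sensor world pos  = (0, 7); dL² = 65
right sensor world pos = (0, 9); dR² = 65
sL = 120/65 = 24/13
sR = 120/65 = 24/13
mL = 1/2·sL + 1/2·sR = 24/13
mR = -1·sL + 1·sR = 0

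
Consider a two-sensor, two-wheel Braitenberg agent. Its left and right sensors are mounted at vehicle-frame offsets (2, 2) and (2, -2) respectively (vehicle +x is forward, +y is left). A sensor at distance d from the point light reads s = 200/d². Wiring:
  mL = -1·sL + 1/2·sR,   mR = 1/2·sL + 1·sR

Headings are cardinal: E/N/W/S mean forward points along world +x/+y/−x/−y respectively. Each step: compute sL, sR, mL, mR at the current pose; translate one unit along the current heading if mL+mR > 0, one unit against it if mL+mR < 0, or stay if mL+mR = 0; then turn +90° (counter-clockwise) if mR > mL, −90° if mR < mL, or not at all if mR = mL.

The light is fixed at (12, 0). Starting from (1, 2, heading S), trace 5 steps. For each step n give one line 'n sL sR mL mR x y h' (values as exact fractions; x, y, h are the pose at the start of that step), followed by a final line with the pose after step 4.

0 200/81 200/169 -25700/13689 33100/13689 1 2 S
1 20/9 100/41 -370/369 1310/369 1 1 E
2 200/153 200/73 700/11169 37900/11169 2 1 N
3 25/18 5/4 -55/72 35/18 2 2 W
4 200/81 200/169 -25700/13689 33100/13689 1 2 S
final 1 1 E

n=0: pose=(1,2,S); sL=200/81, sR=200/169; mL=-25700/13689, mR=33100/13689; mL+mR=7400/13689 → advance +1; mR−mL=19600/4563 → turn +1·90°
n=1: pose=(1,1,E); sL=20/9, sR=100/41; mL=-370/369, mR=1310/369; mL+mR=940/369 → advance +1; mR−mL=560/123 → turn +1·90°
n=2: pose=(2,1,N); sL=200/153, sR=200/73; mL=700/11169, mR=37900/11169; mL+mR=38600/11169 → advance +1; mR−mL=12400/3723 → turn +1·90°
n=3: pose=(2,2,W); sL=25/18, sR=5/4; mL=-55/72, mR=35/18; mL+mR=85/72 → advance +1; mR−mL=65/24 → turn +1·90°
n=4: pose=(1,2,S); sL=200/81, sR=200/169; mL=-25700/13689, mR=33100/13689; mL+mR=7400/13689 → advance +1; mR−mL=19600/4563 → turn +1·90°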